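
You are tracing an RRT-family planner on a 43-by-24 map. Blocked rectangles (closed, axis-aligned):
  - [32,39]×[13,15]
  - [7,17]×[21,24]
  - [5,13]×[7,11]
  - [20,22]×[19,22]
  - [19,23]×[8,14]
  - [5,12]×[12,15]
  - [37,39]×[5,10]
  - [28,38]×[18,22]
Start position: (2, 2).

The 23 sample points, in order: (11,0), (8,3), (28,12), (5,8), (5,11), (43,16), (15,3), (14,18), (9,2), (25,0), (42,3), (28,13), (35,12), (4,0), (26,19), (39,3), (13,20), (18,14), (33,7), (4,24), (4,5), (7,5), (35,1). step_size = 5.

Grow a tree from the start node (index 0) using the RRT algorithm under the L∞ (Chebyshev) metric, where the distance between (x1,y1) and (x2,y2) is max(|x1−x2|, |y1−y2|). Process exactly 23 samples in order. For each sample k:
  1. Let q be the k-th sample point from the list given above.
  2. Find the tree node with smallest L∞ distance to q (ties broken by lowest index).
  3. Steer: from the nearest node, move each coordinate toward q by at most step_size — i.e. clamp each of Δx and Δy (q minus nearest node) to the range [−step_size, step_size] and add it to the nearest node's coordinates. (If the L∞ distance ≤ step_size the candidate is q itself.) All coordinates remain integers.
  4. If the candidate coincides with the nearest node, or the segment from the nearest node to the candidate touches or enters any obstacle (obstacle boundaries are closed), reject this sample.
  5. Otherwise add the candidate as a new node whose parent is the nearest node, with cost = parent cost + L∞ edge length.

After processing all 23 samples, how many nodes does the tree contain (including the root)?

1. q=(11,0) nearest=0 d=9 new=(7,0) → add node 1 parent=0 cost=5
2. q=(8,3) nearest=1 d=3 new=(8,3) → add node 2 parent=1 cost=8
3. q=(28,12) nearest=2 d=20 new=(13,8) → blocked by [5,13]×[7,11], reject
4. q=(5,8) nearest=2 d=5 new=(5,8) → blocked by [5,13]×[7,11], reject
5. q=(5,11) nearest=2 d=8 new=(5,8) → blocked by [5,13]×[7,11], reject
6. q=(43,16) nearest=2 d=35 new=(13,8) → blocked by [5,13]×[7,11], reject
7. q=(15,3) nearest=2 d=7 new=(13,3) → add node 3 parent=2 cost=13
8. q=(14,18) nearest=2 d=15 new=(13,8) → blocked by [5,13]×[7,11], reject
9. q=(9,2) nearest=2 d=1 new=(9,2) → add node 4 parent=2 cost=9
10. q=(25,0) nearest=3 d=12 new=(18,0) → add node 5 parent=3 cost=18
11. q=(42,3) nearest=5 d=24 new=(23,3) → add node 6 parent=5 cost=23
12. q=(28,13) nearest=6 d=10 new=(28,8) → add node 7 parent=6 cost=28
13. q=(35,12) nearest=7 d=7 new=(33,12) → add node 8 parent=7 cost=33
14. q=(4,0) nearest=0 d=2 new=(4,0) → add node 9 parent=0 cost=2
15. q=(26,19) nearest=8 d=7 new=(28,17) → blocked by [32,39]×[13,15], reject
16. q=(39,3) nearest=8 d=9 new=(38,7) → blocked by [37,39]×[5,10], reject
17. q=(13,20) nearest=7 d=15 new=(23,13) → blocked by [19,23]×[8,14], reject
18. q=(18,14) nearest=7 d=10 new=(23,13) → blocked by [19,23]×[8,14], reject
19. q=(33,7) nearest=7 d=5 new=(33,7) → add node 10 parent=7 cost=33
20. q=(4,24) nearest=2 d=21 new=(4,8) → add node 11 parent=2 cost=13
21. q=(4,5) nearest=0 d=3 new=(4,5) → add node 12 parent=0 cost=3
22. q=(7,5) nearest=2 d=2 new=(7,5) → add node 13 parent=2 cost=10
23. q=(35,1) nearest=10 d=6 new=(35,2) → add node 14 parent=10 cost=38

Node count: 15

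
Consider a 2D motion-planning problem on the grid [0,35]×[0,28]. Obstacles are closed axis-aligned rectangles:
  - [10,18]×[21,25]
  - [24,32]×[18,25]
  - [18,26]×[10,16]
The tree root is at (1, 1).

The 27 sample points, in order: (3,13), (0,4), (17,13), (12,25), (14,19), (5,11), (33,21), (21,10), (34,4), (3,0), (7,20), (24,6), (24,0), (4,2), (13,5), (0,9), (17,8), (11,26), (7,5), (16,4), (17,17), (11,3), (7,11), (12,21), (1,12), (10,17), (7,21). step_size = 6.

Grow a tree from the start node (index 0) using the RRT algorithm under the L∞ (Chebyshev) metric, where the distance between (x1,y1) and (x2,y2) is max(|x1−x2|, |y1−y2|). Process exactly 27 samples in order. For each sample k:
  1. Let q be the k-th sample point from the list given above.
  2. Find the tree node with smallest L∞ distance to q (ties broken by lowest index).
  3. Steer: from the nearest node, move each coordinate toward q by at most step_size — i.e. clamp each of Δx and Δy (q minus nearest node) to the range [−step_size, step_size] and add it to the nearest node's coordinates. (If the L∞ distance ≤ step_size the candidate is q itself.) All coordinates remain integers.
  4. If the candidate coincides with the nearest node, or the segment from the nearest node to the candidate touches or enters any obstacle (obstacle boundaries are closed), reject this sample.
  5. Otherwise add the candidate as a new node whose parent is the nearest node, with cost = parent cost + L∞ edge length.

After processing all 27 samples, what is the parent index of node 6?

Parent of node 6: 1

1. q=(3,13) nearest=0 d=12 new=(3,7) → add node 1 parent=0 cost=6
2. q=(0,4) nearest=0 d=3 new=(0,4) → add node 2 parent=0 cost=3
3. q=(17,13) nearest=1 d=14 new=(9,13) → add node 3 parent=1 cost=12
4. q=(12,25) nearest=3 d=12 new=(12,19) → add node 4 parent=3 cost=18
5. q=(14,19) nearest=4 d=2 new=(14,19) → add node 5 parent=4 cost=20
6. q=(5,11) nearest=1 d=4 new=(5,11) → add node 6 parent=1 cost=10
7. q=(33,21) nearest=5 d=19 new=(20,21) → add node 7 parent=5 cost=26
8. q=(21,10) nearest=4 d=9 new=(18,13) → blocked by [18,26]×[10,16], reject
9. q=(34,4) nearest=7 d=17 new=(26,15) → blocked by [18,26]×[10,16], reject
10. q=(3,0) nearest=0 d=2 new=(3,0) → add node 8 parent=0 cost=2
11. q=(7,20) nearest=4 d=5 new=(7,20) → add node 9 parent=4 cost=23
12. q=(24,6) nearest=4 d=13 new=(18,13) → blocked by [18,26]×[10,16], reject
13. q=(24,0) nearest=3 d=15 new=(15,7) → add node 10 parent=3 cost=18
14. q=(4,2) nearest=8 d=2 new=(4,2) → add node 11 parent=8 cost=4
15. q=(13,5) nearest=10 d=2 new=(13,5) → add node 12 parent=10 cost=20
16. q=(0,9) nearest=1 d=3 new=(0,9) → add node 13 parent=1 cost=9
17. q=(17,8) nearest=10 d=2 new=(17,8) → add node 14 parent=10 cost=20
18. q=(11,26) nearest=9 d=6 new=(11,26) → blocked by [10,18]×[21,25], reject
19. q=(7,5) nearest=11 d=3 new=(7,5) → add node 15 parent=11 cost=7
20. q=(16,4) nearest=10 d=3 new=(16,4) → add node 16 parent=10 cost=21
21. q=(17,17) nearest=5 d=3 new=(17,17) → add node 17 parent=5 cost=23
22. q=(11,3) nearest=12 d=2 new=(11,3) → add node 18 parent=12 cost=22
23. q=(7,11) nearest=3 d=2 new=(7,11) → add node 19 parent=3 cost=14
24. q=(12,21) nearest=4 d=2 new=(12,21) → blocked by [10,18]×[21,25], reject
25. q=(1,12) nearest=13 d=3 new=(1,12) → add node 20 parent=13 cost=12
26. q=(10,17) nearest=4 d=2 new=(10,17) → add node 21 parent=4 cost=20
27. q=(7,21) nearest=9 d=1 new=(7,21) → add node 22 parent=9 cost=24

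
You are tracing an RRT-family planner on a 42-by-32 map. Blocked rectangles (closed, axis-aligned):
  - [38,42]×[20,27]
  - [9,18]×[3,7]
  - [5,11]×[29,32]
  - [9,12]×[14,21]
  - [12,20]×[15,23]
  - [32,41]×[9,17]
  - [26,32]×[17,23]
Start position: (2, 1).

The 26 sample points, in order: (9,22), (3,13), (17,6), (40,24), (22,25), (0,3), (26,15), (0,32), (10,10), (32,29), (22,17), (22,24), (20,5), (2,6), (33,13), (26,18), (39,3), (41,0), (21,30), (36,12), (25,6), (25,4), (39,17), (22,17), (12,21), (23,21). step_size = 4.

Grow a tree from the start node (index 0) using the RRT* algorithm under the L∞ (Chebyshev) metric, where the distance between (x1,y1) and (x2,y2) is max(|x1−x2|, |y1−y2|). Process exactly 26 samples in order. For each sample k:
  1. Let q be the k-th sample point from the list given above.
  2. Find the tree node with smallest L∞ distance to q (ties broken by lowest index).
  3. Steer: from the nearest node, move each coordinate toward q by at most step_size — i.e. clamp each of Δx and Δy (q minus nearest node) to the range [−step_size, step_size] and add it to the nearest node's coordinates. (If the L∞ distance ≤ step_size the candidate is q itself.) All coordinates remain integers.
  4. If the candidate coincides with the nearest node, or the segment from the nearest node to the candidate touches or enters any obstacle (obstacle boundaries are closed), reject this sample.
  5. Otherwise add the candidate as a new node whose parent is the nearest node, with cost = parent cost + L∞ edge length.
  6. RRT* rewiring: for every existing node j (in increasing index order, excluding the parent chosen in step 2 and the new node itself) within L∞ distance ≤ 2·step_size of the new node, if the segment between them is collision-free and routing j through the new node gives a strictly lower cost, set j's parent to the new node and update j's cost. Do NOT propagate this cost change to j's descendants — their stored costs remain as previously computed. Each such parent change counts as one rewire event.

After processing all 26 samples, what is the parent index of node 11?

1. q=(9,22) nearest=0 d=21 new=(6,5) → add node 1 parent=0 cost=4
2. q=(3,13) nearest=1 d=8 new=(3,9) → add node 2 parent=1 cost=8
3. q=(17,6) nearest=1 d=11 new=(10,6) → blocked by [9,18]×[3,7], reject
4. q=(40,24) nearest=1 d=34 new=(10,9) → add node 3 parent=1 cost=8
5. q=(22,25) nearest=3 d=16 new=(14,13) → add node 4 parent=3 cost=12
6. q=(0,3) nearest=0 d=2 new=(0,3) → add node 5 parent=0 cost=2
7. q=(26,15) nearest=4 d=12 new=(18,15) → blocked by [12,20]×[15,23], reject
8. q=(0,32) nearest=4 d=19 new=(10,17) → blocked by [9,12]×[14,21], reject
9. q=(10,10) nearest=3 d=1 new=(10,10) → add node 6 parent=3 cost=9
10. q=(32,29) nearest=4 d=18 new=(18,17) → blocked by [12,20]×[15,23], reject
11. q=(22,17) nearest=4 d=8 new=(18,17) → blocked by [12,20]×[15,23], reject
12. q=(22,24) nearest=4 d=11 new=(18,17) → blocked by [12,20]×[15,23], reject
13. q=(20,5) nearest=4 d=8 new=(18,9) → add node 7 parent=4 cost=16
14. q=(2,6) nearest=2 d=3 new=(2,6) → add node 8 parent=2 cost=11
15. q=(33,13) nearest=7 d=15 new=(22,13) → add node 9 parent=7 cost=20
16. q=(26,18) nearest=9 d=5 new=(26,17) → blocked by [26,32]×[17,23], reject
17. q=(39,3) nearest=9 d=17 new=(26,9) → add node 10 parent=9 cost=24
18. q=(41,0) nearest=10 d=15 new=(30,5) → add node 11 parent=10 cost=28
19. q=(21,30) nearest=4 d=17 new=(18,17) → blocked by [12,20]×[15,23], reject
20. q=(36,12) nearest=11 d=7 new=(34,9) → blocked by [32,41]×[9,17], reject
21. q=(25,6) nearest=10 d=3 new=(25,6) → add node 12 parent=10 cost=27
22. q=(25,4) nearest=12 d=2 new=(25,4) → add node 13 parent=12 cost=29
23. q=(39,17) nearest=11 d=12 new=(34,9) → blocked by [32,41]×[9,17], reject
24. q=(22,17) nearest=9 d=4 new=(22,17) → add node 14 parent=9 cost=24
25. q=(12,21) nearest=4 d=8 new=(12,17) → blocked by [9,12]×[14,21], reject
26. q=(23,21) nearest=14 d=4 new=(23,21) → add node 15 parent=14 cost=28

Parent of node 11: 10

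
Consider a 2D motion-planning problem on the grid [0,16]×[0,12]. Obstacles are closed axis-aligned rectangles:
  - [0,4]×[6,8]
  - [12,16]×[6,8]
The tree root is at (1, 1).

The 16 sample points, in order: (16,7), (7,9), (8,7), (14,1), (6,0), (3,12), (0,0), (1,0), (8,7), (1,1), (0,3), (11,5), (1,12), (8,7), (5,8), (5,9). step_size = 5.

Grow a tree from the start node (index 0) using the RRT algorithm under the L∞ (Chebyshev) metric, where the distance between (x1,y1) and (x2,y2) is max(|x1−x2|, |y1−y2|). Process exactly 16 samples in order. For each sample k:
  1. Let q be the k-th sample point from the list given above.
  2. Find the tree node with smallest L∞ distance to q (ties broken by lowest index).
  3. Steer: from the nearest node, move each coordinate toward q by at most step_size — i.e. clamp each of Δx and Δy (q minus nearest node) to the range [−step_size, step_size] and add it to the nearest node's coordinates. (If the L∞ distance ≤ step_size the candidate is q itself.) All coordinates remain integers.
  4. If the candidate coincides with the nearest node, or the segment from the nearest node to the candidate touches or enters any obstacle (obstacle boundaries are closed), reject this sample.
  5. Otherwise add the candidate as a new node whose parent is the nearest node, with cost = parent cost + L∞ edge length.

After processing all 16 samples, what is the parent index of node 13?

Parent of node 13: 12

1. q=(16,7) nearest=0 d=15 new=(6,6) → add node 1 parent=0 cost=5
2. q=(7,9) nearest=1 d=3 new=(7,9) → add node 2 parent=1 cost=8
3. q=(8,7) nearest=1 d=2 new=(8,7) → add node 3 parent=1 cost=7
4. q=(14,1) nearest=3 d=6 new=(13,2) → add node 4 parent=3 cost=12
5. q=(6,0) nearest=0 d=5 new=(6,0) → add node 5 parent=0 cost=5
6. q=(3,12) nearest=2 d=4 new=(3,12) → add node 6 parent=2 cost=12
7. q=(0,0) nearest=0 d=1 new=(0,0) → add node 7 parent=0 cost=1
8. q=(1,0) nearest=0 d=1 new=(1,0) → add node 8 parent=0 cost=1
9. q=(8,7) nearest=3 d=0 → coincident, reject
10. q=(1,1) nearest=0 d=0 → coincident, reject
11. q=(0,3) nearest=0 d=2 new=(0,3) → add node 9 parent=0 cost=2
12. q=(11,5) nearest=3 d=3 new=(11,5) → add node 10 parent=3 cost=10
13. q=(1,12) nearest=6 d=2 new=(1,12) → add node 11 parent=6 cost=14
14. q=(8,7) nearest=3 d=0 → coincident, reject
15. q=(5,8) nearest=1 d=2 new=(5,8) → add node 12 parent=1 cost=7
16. q=(5,9) nearest=12 d=1 new=(5,9) → add node 13 parent=12 cost=8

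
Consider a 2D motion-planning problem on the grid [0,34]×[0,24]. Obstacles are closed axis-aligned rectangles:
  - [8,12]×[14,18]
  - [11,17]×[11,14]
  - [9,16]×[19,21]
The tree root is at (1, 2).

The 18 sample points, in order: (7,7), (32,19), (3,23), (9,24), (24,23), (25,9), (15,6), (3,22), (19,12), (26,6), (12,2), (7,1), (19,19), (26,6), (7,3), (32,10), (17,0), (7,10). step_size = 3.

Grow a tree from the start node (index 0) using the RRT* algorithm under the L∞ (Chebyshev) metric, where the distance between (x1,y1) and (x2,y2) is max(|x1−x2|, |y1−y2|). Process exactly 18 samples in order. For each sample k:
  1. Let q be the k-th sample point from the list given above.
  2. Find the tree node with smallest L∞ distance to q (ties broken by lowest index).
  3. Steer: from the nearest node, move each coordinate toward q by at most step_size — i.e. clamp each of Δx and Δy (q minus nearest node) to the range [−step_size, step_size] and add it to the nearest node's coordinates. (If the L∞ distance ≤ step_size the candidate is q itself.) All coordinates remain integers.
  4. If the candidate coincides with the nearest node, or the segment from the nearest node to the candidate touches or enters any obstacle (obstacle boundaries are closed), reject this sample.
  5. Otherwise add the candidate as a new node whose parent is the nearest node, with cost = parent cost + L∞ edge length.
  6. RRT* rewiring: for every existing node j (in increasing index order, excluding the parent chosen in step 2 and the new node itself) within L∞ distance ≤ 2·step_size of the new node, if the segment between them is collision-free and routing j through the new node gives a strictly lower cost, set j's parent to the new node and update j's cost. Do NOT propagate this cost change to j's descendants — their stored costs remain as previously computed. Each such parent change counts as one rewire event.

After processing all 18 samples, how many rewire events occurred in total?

Rewire events: 2

1. q=(7,7) nearest=0 d=6 new=(4,5) → add node 1 parent=0 cost=3
2. q=(32,19) nearest=1 d=28 new=(7,8) → add node 2 parent=1 cost=6
3. q=(3,23) nearest=2 d=15 new=(4,11) → add node 3 parent=2 cost=9
4. q=(9,24) nearest=3 d=13 new=(7,14) → add node 4 parent=3 cost=12
5. q=(24,23) nearest=2 d=17 new=(10,11) → add node 5 parent=2 cost=9
6. q=(25,9) nearest=5 d=15 new=(13,9) → add node 6 parent=5 cost=12
7. q=(15,6) nearest=6 d=3 new=(15,6) → add node 7 parent=6 cost=15
8. q=(3,22) nearest=4 d=8 new=(4,17) → add node 8 parent=4 cost=15
9. q=(19,12) nearest=6 d=6 new=(16,12) → blocked by [11,17]×[11,14], reject
10. q=(26,6) nearest=7 d=11 new=(18,6) → add node 9 parent=7 cost=18
11. q=(12,2) nearest=7 d=4 new=(12,3) → add node 10 parent=7 cost=18
12. q=(7,1) nearest=1 d=4 new=(7,2) → add node 11 parent=1 cost=6; rewire 10→11 (11<18)
13. q=(19,19) nearest=5 d=9 new=(13,14) → blocked by [11,17]×[11,14], reject
14. q=(26,6) nearest=9 d=8 new=(21,6) → add node 12 parent=9 cost=21
15. q=(7,3) nearest=11 d=1 new=(7,3) → add node 13 parent=11 cost=7
16. q=(32,10) nearest=12 d=11 new=(24,9) → add node 14 parent=12 cost=24
17. q=(17,0) nearest=10 d=5 new=(15,0) → add node 15 parent=10 cost=14; rewire 12→15 (20<21)
18. q=(7,10) nearest=2 d=2 new=(7,10) → add node 16 parent=2 cost=8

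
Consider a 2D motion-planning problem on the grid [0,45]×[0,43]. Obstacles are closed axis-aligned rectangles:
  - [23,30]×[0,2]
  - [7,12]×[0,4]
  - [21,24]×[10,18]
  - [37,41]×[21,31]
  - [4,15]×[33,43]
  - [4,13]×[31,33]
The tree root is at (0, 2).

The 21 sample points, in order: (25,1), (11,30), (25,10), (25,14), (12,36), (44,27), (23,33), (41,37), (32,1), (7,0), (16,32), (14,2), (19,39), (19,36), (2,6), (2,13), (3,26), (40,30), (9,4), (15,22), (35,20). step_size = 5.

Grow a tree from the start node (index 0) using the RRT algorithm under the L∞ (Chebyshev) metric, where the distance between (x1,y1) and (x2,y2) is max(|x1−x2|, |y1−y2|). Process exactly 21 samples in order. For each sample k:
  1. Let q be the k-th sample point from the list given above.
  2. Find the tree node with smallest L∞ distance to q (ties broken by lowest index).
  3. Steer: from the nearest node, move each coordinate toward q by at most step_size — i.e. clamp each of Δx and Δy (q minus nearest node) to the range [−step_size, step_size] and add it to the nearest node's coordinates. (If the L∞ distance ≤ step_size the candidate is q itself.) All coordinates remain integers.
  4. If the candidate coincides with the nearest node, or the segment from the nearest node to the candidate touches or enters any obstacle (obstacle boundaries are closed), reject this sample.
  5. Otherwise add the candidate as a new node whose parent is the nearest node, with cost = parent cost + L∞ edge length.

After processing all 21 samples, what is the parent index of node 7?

Parent of node 7: 4

1. q=(25,1) nearest=0 d=25 new=(5,1) → add node 1 parent=0 cost=5
2. q=(11,30) nearest=0 d=28 new=(5,7) → add node 2 parent=0 cost=5
3. q=(25,10) nearest=1 d=20 new=(10,6) → blocked by [7,12]×[0,4], reject
4. q=(25,14) nearest=1 d=20 new=(10,6) → blocked by [7,12]×[0,4], reject
5. q=(12,36) nearest=2 d=29 new=(10,12) → add node 3 parent=2 cost=10
6. q=(44,27) nearest=3 d=34 new=(15,17) → add node 4 parent=3 cost=15
7. q=(23,33) nearest=4 d=16 new=(20,22) → add node 5 parent=4 cost=20
8. q=(41,37) nearest=5 d=21 new=(25,27) → add node 6 parent=5 cost=25
9. q=(32,1) nearest=4 d=17 new=(20,12) → add node 7 parent=4 cost=20
10. q=(7,0) nearest=1 d=2 new=(7,0) → blocked by [7,12]×[0,4], reject
11. q=(16,32) nearest=6 d=9 new=(20,32) → add node 8 parent=6 cost=30
12. q=(14,2) nearest=1 d=9 new=(10,2) → blocked by [7,12]×[0,4], reject
13. q=(19,39) nearest=8 d=7 new=(19,37) → add node 9 parent=8 cost=35
14. q=(19,36) nearest=9 d=1 new=(19,36) → add node 10 parent=9 cost=36
15. q=(2,6) nearest=2 d=3 new=(2,6) → add node 11 parent=2 cost=8
16. q=(2,13) nearest=2 d=6 new=(2,12) → add node 12 parent=2 cost=10
17. q=(3,26) nearest=4 d=12 new=(10,22) → add node 13 parent=4 cost=20
18. q=(40,30) nearest=6 d=15 new=(30,30) → add node 14 parent=6 cost=30
19. q=(9,4) nearest=1 d=4 new=(9,4) → blocked by [7,12]×[0,4], reject
20. q=(15,22) nearest=4 d=5 new=(15,22) → add node 15 parent=4 cost=20
21. q=(35,20) nearest=6 d=10 new=(30,22) → add node 16 parent=6 cost=30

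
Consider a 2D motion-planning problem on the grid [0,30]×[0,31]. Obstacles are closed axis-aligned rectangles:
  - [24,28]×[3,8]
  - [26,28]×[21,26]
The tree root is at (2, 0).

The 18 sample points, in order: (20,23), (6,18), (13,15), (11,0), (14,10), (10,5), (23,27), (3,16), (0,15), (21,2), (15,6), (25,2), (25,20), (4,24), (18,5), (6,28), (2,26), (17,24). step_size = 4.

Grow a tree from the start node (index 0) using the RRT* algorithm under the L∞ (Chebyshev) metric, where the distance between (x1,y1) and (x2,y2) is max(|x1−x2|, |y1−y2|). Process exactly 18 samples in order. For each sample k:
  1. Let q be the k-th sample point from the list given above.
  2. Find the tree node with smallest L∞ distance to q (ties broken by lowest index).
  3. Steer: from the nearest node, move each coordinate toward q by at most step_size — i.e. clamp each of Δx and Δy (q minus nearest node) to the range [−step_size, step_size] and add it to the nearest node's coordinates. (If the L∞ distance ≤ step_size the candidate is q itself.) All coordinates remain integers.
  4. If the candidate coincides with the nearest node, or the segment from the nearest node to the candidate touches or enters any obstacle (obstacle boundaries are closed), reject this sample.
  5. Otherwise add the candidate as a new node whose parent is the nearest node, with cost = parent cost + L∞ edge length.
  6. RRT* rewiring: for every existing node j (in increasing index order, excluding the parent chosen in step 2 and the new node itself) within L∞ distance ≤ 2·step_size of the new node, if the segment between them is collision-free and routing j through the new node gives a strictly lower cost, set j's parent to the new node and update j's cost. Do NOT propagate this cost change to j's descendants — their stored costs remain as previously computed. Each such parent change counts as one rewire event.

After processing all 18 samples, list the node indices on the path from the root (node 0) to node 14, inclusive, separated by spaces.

Path: 0 1 2 3 8 14

1. q=(20,23) nearest=0 d=23 new=(6,4) → add node 1 parent=0 cost=4
2. q=(6,18) nearest=1 d=14 new=(6,8) → add node 2 parent=1 cost=8
3. q=(13,15) nearest=2 d=7 new=(10,12) → add node 3 parent=2 cost=12
4. q=(11,0) nearest=1 d=5 new=(10,0) → add node 4 parent=1 cost=8
5. q=(14,10) nearest=3 d=4 new=(14,10) → add node 5 parent=3 cost=16
6. q=(10,5) nearest=1 d=4 new=(10,5) → add node 6 parent=1 cost=8; rewire 5→6 (13<16)
7. q=(23,27) nearest=3 d=15 new=(14,16) → add node 7 parent=3 cost=16
8. q=(3,16) nearest=3 d=7 new=(6,16) → add node 8 parent=3 cost=16
9. q=(0,15) nearest=8 d=6 new=(2,15) → add node 9 parent=8 cost=20
10. q=(21,2) nearest=5 d=8 new=(18,6) → add node 10 parent=5 cost=17
11. q=(15,6) nearest=10 d=3 new=(15,6) → add node 11 parent=10 cost=20
12. q=(25,2) nearest=10 d=7 new=(22,2) → add node 12 parent=10 cost=21
13. q=(25,20) nearest=5 d=11 new=(18,14) → add node 13 parent=5 cost=17
14. q=(4,24) nearest=8 d=8 new=(4,20) → add node 14 parent=8 cost=20
15. q=(18,5) nearest=10 d=1 new=(18,5) → add node 15 parent=10 cost=18
16. q=(6,28) nearest=14 d=8 new=(6,24) → add node 16 parent=14 cost=24
17. q=(2,26) nearest=16 d=4 new=(2,26) → add node 17 parent=16 cost=28
18. q=(17,24) nearest=7 d=8 new=(17,20) → add node 18 parent=7 cost=20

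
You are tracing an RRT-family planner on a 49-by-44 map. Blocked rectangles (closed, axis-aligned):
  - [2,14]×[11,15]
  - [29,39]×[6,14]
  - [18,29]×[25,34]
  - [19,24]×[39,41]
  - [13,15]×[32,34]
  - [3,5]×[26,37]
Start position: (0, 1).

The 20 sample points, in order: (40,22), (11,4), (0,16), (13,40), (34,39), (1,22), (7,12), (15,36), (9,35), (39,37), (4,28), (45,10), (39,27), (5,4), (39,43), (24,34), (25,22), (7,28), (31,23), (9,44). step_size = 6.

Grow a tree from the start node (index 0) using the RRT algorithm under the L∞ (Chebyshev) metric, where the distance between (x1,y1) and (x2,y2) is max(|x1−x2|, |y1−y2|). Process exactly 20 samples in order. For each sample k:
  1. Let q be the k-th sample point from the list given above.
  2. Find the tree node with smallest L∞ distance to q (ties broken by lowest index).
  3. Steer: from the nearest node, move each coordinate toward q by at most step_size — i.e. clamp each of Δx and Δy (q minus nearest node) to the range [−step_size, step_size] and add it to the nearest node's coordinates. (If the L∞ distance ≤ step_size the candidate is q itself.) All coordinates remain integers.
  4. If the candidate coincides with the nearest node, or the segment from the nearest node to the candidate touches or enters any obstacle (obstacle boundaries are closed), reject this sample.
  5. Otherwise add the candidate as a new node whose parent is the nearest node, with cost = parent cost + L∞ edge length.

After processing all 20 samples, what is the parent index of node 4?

Parent of node 4: 3

1. q=(40,22) nearest=0 d=40 new=(6,7) → add node 1 parent=0 cost=6
2. q=(11,4) nearest=1 d=5 new=(11,4) → add node 2 parent=1 cost=11
3. q=(0,16) nearest=1 d=9 new=(0,13) → blocked by [2,14]×[11,15], reject
4. q=(13,40) nearest=1 d=33 new=(12,13) → blocked by [2,14]×[11,15], reject
5. q=(34,39) nearest=1 d=32 new=(12,13) → blocked by [2,14]×[11,15], reject
6. q=(1,22) nearest=1 d=15 new=(1,13) → blocked by [2,14]×[11,15], reject
7. q=(7,12) nearest=1 d=5 new=(7,12) → blocked by [2,14]×[11,15], reject
8. q=(15,36) nearest=1 d=29 new=(12,13) → blocked by [2,14]×[11,15], reject
9. q=(9,35) nearest=1 d=28 new=(9,13) → blocked by [2,14]×[11,15], reject
10. q=(39,37) nearest=1 d=33 new=(12,13) → blocked by [2,14]×[11,15], reject
11. q=(4,28) nearest=1 d=21 new=(4,13) → blocked by [2,14]×[11,15], reject
12. q=(45,10) nearest=2 d=34 new=(17,10) → add node 3 parent=2 cost=17
13. q=(39,27) nearest=3 d=22 new=(23,16) → add node 4 parent=3 cost=23
14. q=(5,4) nearest=1 d=3 new=(5,4) → add node 5 parent=1 cost=9
15. q=(39,43) nearest=4 d=27 new=(29,22) → add node 6 parent=4 cost=29
16. q=(24,34) nearest=6 d=12 new=(24,28) → blocked by [18,29]×[25,34], reject
17. q=(25,22) nearest=6 d=4 new=(25,22) → add node 7 parent=6 cost=33
18. q=(7,28) nearest=4 d=16 new=(17,22) → add node 8 parent=4 cost=29
19. q=(31,23) nearest=6 d=2 new=(31,23) → add node 9 parent=6 cost=31
20. q=(9,44) nearest=6 d=22 new=(23,28) → blocked by [18,29]×[25,34], reject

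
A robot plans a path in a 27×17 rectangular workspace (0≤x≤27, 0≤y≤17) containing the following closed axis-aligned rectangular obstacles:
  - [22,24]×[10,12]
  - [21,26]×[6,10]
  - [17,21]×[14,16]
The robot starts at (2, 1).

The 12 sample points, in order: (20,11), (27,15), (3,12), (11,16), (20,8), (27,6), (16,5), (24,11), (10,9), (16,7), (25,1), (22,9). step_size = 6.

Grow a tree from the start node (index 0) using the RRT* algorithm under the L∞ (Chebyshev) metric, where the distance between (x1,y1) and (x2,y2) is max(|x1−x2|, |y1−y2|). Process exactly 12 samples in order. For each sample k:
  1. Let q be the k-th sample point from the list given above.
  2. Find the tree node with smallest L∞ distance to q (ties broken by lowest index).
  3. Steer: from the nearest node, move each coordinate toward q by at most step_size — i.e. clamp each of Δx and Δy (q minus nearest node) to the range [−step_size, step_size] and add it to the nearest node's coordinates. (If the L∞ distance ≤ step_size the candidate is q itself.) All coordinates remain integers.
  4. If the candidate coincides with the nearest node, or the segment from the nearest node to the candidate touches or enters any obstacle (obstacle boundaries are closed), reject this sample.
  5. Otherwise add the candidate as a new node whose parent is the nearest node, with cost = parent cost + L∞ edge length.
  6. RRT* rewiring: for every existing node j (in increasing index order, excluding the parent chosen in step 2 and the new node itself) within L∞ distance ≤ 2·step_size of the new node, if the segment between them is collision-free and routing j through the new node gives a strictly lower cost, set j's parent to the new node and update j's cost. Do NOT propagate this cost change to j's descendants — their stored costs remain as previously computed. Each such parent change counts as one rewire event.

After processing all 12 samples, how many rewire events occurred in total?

Rewire events: 1

1. q=(20,11) nearest=0 d=18 new=(8,7) → add node 1 parent=0 cost=6
2. q=(27,15) nearest=1 d=19 new=(14,13) → add node 2 parent=1 cost=12
3. q=(3,12) nearest=1 d=5 new=(3,12) → add node 3 parent=1 cost=11
4. q=(11,16) nearest=2 d=3 new=(11,16) → add node 4 parent=2 cost=15
5. q=(20,8) nearest=2 d=6 new=(20,8) → add node 5 parent=2 cost=18
6. q=(27,6) nearest=5 d=7 new=(26,6) → blocked by [21,26]×[6,10], reject
7. q=(16,5) nearest=5 d=4 new=(16,5) → add node 6 parent=5 cost=22
8. q=(24,11) nearest=5 d=4 new=(24,11) → blocked by [22,24]×[10,12], reject
9. q=(10,9) nearest=1 d=2 new=(10,9) → add node 7 parent=1 cost=8; rewire 6→7 (14<22)
10. q=(16,7) nearest=6 d=2 new=(16,7) → add node 8 parent=6 cost=16
11. q=(25,1) nearest=5 d=7 new=(25,2) → blocked by [21,26]×[6,10], reject
12. q=(22,9) nearest=5 d=2 new=(22,9) → blocked by [21,26]×[6,10], reject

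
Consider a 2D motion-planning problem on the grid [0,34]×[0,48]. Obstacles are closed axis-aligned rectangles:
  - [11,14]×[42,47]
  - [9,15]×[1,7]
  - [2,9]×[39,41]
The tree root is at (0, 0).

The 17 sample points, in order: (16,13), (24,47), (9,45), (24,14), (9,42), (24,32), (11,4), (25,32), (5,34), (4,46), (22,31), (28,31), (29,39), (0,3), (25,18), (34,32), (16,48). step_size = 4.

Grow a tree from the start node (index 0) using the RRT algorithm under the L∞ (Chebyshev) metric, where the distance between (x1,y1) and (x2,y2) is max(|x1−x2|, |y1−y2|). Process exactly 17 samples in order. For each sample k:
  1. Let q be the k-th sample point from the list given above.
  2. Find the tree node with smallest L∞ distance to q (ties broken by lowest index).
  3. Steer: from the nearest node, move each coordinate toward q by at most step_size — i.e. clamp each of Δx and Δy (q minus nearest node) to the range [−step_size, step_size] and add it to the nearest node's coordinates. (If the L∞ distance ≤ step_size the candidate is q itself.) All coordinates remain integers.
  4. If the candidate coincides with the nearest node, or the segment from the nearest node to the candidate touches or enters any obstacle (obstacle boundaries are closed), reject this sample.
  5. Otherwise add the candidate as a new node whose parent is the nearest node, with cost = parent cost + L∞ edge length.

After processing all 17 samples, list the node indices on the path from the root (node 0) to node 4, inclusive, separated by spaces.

1. q=(16,13) nearest=0 d=16 new=(4,4) → add node 1 parent=0 cost=4
2. q=(24,47) nearest=1 d=43 new=(8,8) → add node 2 parent=1 cost=8
3. q=(9,45) nearest=2 d=37 new=(9,12) → add node 3 parent=2 cost=12
4. q=(24,14) nearest=3 d=15 new=(13,14) → add node 4 parent=3 cost=16
5. q=(9,42) nearest=4 d=28 new=(9,18) → add node 5 parent=4 cost=20
6. q=(24,32) nearest=5 d=15 new=(13,22) → add node 6 parent=5 cost=24
7. q=(11,4) nearest=2 d=4 new=(11,4) → blocked by [9,15]×[1,7], reject
8. q=(25,32) nearest=6 d=12 new=(17,26) → add node 7 parent=6 cost=28
9. q=(5,34) nearest=6 d=12 new=(9,26) → add node 8 parent=6 cost=28
10. q=(4,46) nearest=7 d=20 new=(13,30) → add node 9 parent=7 cost=32
11. q=(22,31) nearest=7 d=5 new=(21,30) → add node 10 parent=7 cost=32
12. q=(28,31) nearest=10 d=7 new=(25,31) → add node 11 parent=10 cost=36
13. q=(29,39) nearest=11 d=8 new=(29,35) → add node 12 parent=11 cost=40
14. q=(0,3) nearest=0 d=3 new=(0,3) → add node 13 parent=0 cost=3
15. q=(25,18) nearest=7 d=8 new=(21,22) → add node 14 parent=7 cost=32
16. q=(34,32) nearest=12 d=5 new=(33,32) → add node 15 parent=12 cost=44
17. q=(16,48) nearest=12 d=13 new=(25,39) → add node 16 parent=12 cost=44

Path: 0 1 2 3 4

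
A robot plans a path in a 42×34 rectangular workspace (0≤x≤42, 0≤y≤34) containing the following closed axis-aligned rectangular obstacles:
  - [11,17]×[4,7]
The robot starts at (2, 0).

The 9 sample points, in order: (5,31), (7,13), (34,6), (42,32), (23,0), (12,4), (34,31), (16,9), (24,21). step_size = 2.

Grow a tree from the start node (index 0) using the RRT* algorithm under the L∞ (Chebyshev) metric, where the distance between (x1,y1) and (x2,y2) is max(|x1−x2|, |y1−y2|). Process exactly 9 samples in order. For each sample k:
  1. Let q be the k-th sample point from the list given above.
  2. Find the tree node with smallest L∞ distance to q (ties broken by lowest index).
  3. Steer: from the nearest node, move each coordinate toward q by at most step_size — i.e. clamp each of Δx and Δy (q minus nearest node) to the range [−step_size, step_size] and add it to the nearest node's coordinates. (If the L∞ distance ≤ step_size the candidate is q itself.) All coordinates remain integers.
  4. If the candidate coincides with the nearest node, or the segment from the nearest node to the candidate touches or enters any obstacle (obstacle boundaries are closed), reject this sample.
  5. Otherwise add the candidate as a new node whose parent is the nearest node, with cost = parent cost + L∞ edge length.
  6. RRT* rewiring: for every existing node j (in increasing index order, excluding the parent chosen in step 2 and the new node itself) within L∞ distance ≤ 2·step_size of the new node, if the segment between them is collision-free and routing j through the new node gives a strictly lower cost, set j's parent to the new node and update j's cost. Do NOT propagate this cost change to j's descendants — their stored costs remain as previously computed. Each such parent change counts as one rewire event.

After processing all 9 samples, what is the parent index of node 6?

1. q=(5,31) nearest=0 d=31 new=(4,2) → add node 1 parent=0 cost=2
2. q=(7,13) nearest=1 d=11 new=(6,4) → add node 2 parent=1 cost=4
3. q=(34,6) nearest=2 d=28 new=(8,6) → add node 3 parent=2 cost=6
4. q=(42,32) nearest=3 d=34 new=(10,8) → add node 4 parent=3 cost=8
5. q=(23,0) nearest=4 d=13 new=(12,6) → blocked by [11,17]×[4,7], reject
6. q=(12,4) nearest=3 d=4 new=(10,4) → add node 5 parent=3 cost=8
7. q=(34,31) nearest=4 d=24 new=(12,10) → add node 6 parent=4 cost=10
8. q=(16,9) nearest=6 d=4 new=(14,9) → add node 7 parent=6 cost=12
9. q=(24,21) nearest=6 d=12 new=(14,12) → add node 8 parent=6 cost=12

Parent of node 6: 4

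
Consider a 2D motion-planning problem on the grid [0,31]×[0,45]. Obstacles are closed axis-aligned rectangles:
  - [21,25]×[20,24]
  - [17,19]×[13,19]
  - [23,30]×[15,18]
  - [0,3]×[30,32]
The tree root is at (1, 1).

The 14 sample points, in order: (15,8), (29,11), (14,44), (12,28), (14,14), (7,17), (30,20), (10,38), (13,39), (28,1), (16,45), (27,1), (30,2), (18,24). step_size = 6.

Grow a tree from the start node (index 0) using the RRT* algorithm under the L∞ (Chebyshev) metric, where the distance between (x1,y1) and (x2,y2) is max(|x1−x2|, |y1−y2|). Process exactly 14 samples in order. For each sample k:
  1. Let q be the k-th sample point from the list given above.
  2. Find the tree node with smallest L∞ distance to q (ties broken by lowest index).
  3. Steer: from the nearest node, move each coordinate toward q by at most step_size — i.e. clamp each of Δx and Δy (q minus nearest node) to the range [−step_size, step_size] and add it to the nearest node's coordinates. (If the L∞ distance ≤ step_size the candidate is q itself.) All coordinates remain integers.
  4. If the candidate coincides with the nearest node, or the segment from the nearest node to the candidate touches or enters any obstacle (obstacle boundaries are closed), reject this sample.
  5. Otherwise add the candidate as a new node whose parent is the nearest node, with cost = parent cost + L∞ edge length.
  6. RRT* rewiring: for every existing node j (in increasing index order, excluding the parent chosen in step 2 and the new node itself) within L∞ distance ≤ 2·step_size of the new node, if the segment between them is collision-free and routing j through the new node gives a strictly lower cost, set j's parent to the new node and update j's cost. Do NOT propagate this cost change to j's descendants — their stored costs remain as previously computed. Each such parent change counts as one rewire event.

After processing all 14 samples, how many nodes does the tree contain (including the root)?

Node count: 14

1. q=(15,8) nearest=0 d=14 new=(7,7) → add node 1 parent=0 cost=6
2. q=(29,11) nearest=1 d=22 new=(13,11) → add node 2 parent=1 cost=12
3. q=(14,44) nearest=2 d=33 new=(14,17) → add node 3 parent=2 cost=18
4. q=(12,28) nearest=3 d=11 new=(12,23) → add node 4 parent=3 cost=24
5. q=(14,14) nearest=2 d=3 new=(14,14) → add node 5 parent=2 cost=15
6. q=(7,17) nearest=2 d=6 new=(7,17) → add node 6 parent=2 cost=18
7. q=(30,20) nearest=3 d=16 new=(20,20) → blocked by [17,19]×[13,19], reject
8. q=(10,38) nearest=4 d=15 new=(10,29) → add node 7 parent=4 cost=30
9. q=(13,39) nearest=7 d=10 new=(13,35) → add node 8 parent=7 cost=36
10. q=(28,1) nearest=5 d=14 new=(20,8) → add node 9 parent=5 cost=21
11. q=(16,45) nearest=8 d=10 new=(16,41) → add node 10 parent=8 cost=42
12. q=(27,1) nearest=9 d=7 new=(26,2) → add node 11 parent=9 cost=27
13. q=(30,2) nearest=11 d=4 new=(30,2) → add node 12 parent=11 cost=31
14. q=(18,24) nearest=4 d=6 new=(18,24) → add node 13 parent=4 cost=30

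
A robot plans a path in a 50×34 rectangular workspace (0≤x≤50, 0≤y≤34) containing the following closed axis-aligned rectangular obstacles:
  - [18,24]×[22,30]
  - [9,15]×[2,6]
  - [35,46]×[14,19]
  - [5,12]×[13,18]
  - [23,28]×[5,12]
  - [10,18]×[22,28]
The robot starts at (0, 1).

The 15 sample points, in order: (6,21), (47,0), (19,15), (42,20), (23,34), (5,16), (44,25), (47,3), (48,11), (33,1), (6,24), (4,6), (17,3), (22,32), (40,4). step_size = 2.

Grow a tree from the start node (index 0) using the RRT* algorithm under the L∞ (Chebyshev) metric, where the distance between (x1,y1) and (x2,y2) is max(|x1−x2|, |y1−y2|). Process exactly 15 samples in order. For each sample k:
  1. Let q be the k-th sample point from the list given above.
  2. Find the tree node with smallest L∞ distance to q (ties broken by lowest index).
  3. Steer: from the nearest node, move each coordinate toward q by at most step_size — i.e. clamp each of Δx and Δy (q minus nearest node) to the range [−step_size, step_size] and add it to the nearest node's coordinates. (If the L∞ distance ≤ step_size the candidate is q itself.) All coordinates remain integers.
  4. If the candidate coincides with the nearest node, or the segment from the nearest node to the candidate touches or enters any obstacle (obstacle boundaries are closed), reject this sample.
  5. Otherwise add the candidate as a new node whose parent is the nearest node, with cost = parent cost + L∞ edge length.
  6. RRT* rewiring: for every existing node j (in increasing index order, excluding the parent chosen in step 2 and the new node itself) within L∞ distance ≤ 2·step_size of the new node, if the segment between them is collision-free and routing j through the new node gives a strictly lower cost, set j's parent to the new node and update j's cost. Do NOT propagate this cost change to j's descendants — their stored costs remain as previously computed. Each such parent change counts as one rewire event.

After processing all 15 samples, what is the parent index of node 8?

1. q=(6,21) nearest=0 d=20 new=(2,3) → add node 1 parent=0 cost=2
2. q=(47,0) nearest=1 d=45 new=(4,1) → add node 2 parent=1 cost=4
3. q=(19,15) nearest=2 d=15 new=(6,3) → add node 3 parent=2 cost=6
4. q=(42,20) nearest=3 d=36 new=(8,5) → add node 4 parent=3 cost=8
5. q=(23,34) nearest=4 d=29 new=(10,7) → blocked by [9,15]×[2,6], reject
6. q=(5,16) nearest=4 d=11 new=(6,7) → add node 5 parent=4 cost=10
7. q=(44,25) nearest=4 d=36 new=(10,7) → blocked by [9,15]×[2,6], reject
8. q=(47,3) nearest=4 d=39 new=(10,3) → blocked by [9,15]×[2,6], reject
9. q=(48,11) nearest=4 d=40 new=(10,7) → blocked by [9,15]×[2,6], reject
10. q=(33,1) nearest=4 d=25 new=(10,3) → blocked by [9,15]×[2,6], reject
11. q=(6,24) nearest=5 d=17 new=(6,9) → add node 6 parent=5 cost=12
12. q=(4,6) nearest=5 d=2 new=(4,6) → add node 7 parent=5 cost=12
13. q=(17,3) nearest=4 d=9 new=(10,3) → blocked by [9,15]×[2,6], reject
14. q=(22,32) nearest=6 d=23 new=(8,11) → add node 8 parent=6 cost=14
15. q=(40,4) nearest=4 d=32 new=(10,4) → blocked by [9,15]×[2,6], reject

Parent of node 8: 6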